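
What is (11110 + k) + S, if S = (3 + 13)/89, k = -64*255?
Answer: -463674/89 ≈ -5209.8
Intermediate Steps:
k = -16320
S = 16/89 (S = (1/89)*16 = 16/89 ≈ 0.17978)
(11110 + k) + S = (11110 - 16320) + 16/89 = -5210 + 16/89 = -463674/89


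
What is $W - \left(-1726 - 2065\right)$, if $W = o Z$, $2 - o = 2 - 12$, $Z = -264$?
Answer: $623$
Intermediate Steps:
$o = 12$ ($o = 2 - \left(2 - 12\right) = 2 - -10 = 2 + 10 = 12$)
$W = -3168$ ($W = 12 \left(-264\right) = -3168$)
$W - \left(-1726 - 2065\right) = -3168 - \left(-1726 - 2065\right) = -3168 - -3791 = -3168 + 3791 = 623$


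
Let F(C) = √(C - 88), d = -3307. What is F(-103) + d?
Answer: -3307 + I*√191 ≈ -3307.0 + 13.82*I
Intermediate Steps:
F(C) = √(-88 + C)
F(-103) + d = √(-88 - 103) - 3307 = √(-191) - 3307 = I*√191 - 3307 = -3307 + I*√191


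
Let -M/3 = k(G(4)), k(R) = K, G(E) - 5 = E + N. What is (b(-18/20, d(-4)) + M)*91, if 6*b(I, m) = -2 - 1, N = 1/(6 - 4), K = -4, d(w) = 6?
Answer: 2093/2 ≈ 1046.5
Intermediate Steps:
N = ½ (N = 1/2 = ½ ≈ 0.50000)
b(I, m) = -½ (b(I, m) = (-2 - 1)/6 = (⅙)*(-3) = -½)
G(E) = 11/2 + E (G(E) = 5 + (E + ½) = 5 + (½ + E) = 11/2 + E)
k(R) = -4
M = 12 (M = -3*(-4) = 12)
(b(-18/20, d(-4)) + M)*91 = (-½ + 12)*91 = (23/2)*91 = 2093/2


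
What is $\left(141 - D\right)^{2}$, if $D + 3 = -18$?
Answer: $26244$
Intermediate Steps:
$D = -21$ ($D = -3 - 18 = -21$)
$\left(141 - D\right)^{2} = \left(141 - -21\right)^{2} = \left(141 + 21\right)^{2} = 162^{2} = 26244$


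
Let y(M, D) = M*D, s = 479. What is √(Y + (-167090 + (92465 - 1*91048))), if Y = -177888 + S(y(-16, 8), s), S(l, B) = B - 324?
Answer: I*√343406 ≈ 586.01*I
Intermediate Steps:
y(M, D) = D*M
S(l, B) = -324 + B
Y = -177733 (Y = -177888 + (-324 + 479) = -177888 + 155 = -177733)
√(Y + (-167090 + (92465 - 1*91048))) = √(-177733 + (-167090 + (92465 - 1*91048))) = √(-177733 + (-167090 + (92465 - 91048))) = √(-177733 + (-167090 + 1417)) = √(-177733 - 165673) = √(-343406) = I*√343406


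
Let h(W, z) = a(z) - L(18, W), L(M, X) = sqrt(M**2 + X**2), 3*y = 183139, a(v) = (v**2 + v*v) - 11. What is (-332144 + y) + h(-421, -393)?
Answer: 113368/3 - sqrt(177565) ≈ 37368.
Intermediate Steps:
a(v) = -11 + 2*v**2 (a(v) = (v**2 + v**2) - 11 = 2*v**2 - 11 = -11 + 2*v**2)
y = 183139/3 (y = (1/3)*183139 = 183139/3 ≈ 61046.)
h(W, z) = -11 - sqrt(324 + W**2) + 2*z**2 (h(W, z) = (-11 + 2*z**2) - sqrt(18**2 + W**2) = (-11 + 2*z**2) - sqrt(324 + W**2) = -11 - sqrt(324 + W**2) + 2*z**2)
(-332144 + y) + h(-421, -393) = (-332144 + 183139/3) + (-11 - sqrt(324 + (-421)**2) + 2*(-393)**2) = -813293/3 + (-11 - sqrt(324 + 177241) + 2*154449) = -813293/3 + (-11 - sqrt(177565) + 308898) = -813293/3 + (308887 - sqrt(177565)) = 113368/3 - sqrt(177565)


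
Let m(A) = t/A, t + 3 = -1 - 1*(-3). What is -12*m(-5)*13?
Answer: -156/5 ≈ -31.200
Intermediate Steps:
t = -1 (t = -3 + (-1 - 1*(-3)) = -3 + (-1 + 3) = -3 + 2 = -1)
m(A) = -1/A
-12*m(-5)*13 = -(-12)/(-5)*13 = -(-12)*(-1)/5*13 = -12*1/5*13 = -12/5*13 = -156/5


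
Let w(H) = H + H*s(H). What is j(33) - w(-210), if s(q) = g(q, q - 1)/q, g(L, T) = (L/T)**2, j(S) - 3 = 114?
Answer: 14514267/44521 ≈ 326.01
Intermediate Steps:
j(S) = 117 (j(S) = 3 + 114 = 117)
g(L, T) = L**2/T**2
s(q) = q/(-1 + q)**2 (s(q) = (q**2/(q - 1)**2)/q = (q**2/(-1 + q)**2)/q = q/(-1 + q)**2)
w(H) = H + H**2/(-1 + H)**2 (w(H) = H + H*(H/(-1 + H)**2) = H + H**2/(-1 + H)**2)
j(33) - w(-210) = 117 - (-210 + (-210)**2/(-1 - 210)**2) = 117 - (-210 + 44100/(-211)**2) = 117 - (-210 + 44100*(1/44521)) = 117 - (-210 + 44100/44521) = 117 - 1*(-9305310/44521) = 117 + 9305310/44521 = 14514267/44521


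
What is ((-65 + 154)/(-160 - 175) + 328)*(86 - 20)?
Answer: 7246206/335 ≈ 21630.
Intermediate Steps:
((-65 + 154)/(-160 - 175) + 328)*(86 - 20) = (89/(-335) + 328)*66 = (89*(-1/335) + 328)*66 = (-89/335 + 328)*66 = (109791/335)*66 = 7246206/335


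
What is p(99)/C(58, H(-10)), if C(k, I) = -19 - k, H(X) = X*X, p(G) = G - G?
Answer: 0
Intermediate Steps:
p(G) = 0
H(X) = X²
p(99)/C(58, H(-10)) = 0/(-19 - 1*58) = 0/(-19 - 58) = 0/(-77) = 0*(-1/77) = 0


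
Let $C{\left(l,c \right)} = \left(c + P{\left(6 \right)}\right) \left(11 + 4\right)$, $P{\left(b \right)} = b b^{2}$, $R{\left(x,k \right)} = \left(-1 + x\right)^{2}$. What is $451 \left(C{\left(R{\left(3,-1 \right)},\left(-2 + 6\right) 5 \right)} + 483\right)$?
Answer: $1814373$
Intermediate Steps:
$P{\left(b \right)} = b^{3}$
$C{\left(l,c \right)} = 3240 + 15 c$ ($C{\left(l,c \right)} = \left(c + 6^{3}\right) \left(11 + 4\right) = \left(c + 216\right) 15 = \left(216 + c\right) 15 = 3240 + 15 c$)
$451 \left(C{\left(R{\left(3,-1 \right)},\left(-2 + 6\right) 5 \right)} + 483\right) = 451 \left(\left(3240 + 15 \left(-2 + 6\right) 5\right) + 483\right) = 451 \left(\left(3240 + 15 \cdot 4 \cdot 5\right) + 483\right) = 451 \left(\left(3240 + 15 \cdot 20\right) + 483\right) = 451 \left(\left(3240 + 300\right) + 483\right) = 451 \left(3540 + 483\right) = 451 \cdot 4023 = 1814373$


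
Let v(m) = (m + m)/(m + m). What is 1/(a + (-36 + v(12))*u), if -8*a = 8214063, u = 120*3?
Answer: -8/8314863 ≈ -9.6213e-7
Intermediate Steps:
u = 360
a = -8214063/8 (a = -⅛*8214063 = -8214063/8 ≈ -1.0268e+6)
v(m) = 1 (v(m) = (2*m)/((2*m)) = (2*m)*(1/(2*m)) = 1)
1/(a + (-36 + v(12))*u) = 1/(-8214063/8 + (-36 + 1)*360) = 1/(-8214063/8 - 35*360) = 1/(-8214063/8 - 12600) = 1/(-8314863/8) = -8/8314863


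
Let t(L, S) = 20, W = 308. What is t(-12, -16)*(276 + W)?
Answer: 11680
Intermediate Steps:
t(-12, -16)*(276 + W) = 20*(276 + 308) = 20*584 = 11680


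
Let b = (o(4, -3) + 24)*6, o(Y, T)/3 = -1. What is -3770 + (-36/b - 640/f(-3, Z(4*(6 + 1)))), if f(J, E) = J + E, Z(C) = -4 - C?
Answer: -3752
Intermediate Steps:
o(Y, T) = -3 (o(Y, T) = 3*(-1) = -3)
b = 126 (b = (-3 + 24)*6 = 21*6 = 126)
f(J, E) = E + J
-3770 + (-36/b - 640/f(-3, Z(4*(6 + 1)))) = -3770 + (-36/126 - 640/((-4 - 4*(6 + 1)) - 3)) = -3770 + (-36*1/126 - 640/((-4 - 4*7) - 3)) = -3770 + (-2/7 - 640/((-4 - 1*28) - 3)) = -3770 + (-2/7 - 640/((-4 - 28) - 3)) = -3770 + (-2/7 - 640/(-32 - 3)) = -3770 + (-2/7 - 640/(-35)) = -3770 + (-2/7 - 640*(-1/35)) = -3770 + (-2/7 + 128/7) = -3770 + 18 = -3752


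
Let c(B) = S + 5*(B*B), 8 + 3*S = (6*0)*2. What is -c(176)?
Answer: -464632/3 ≈ -1.5488e+5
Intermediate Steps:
S = -8/3 (S = -8/3 + ((6*0)*2)/3 = -8/3 + (0*2)/3 = -8/3 + (⅓)*0 = -8/3 + 0 = -8/3 ≈ -2.6667)
c(B) = -8/3 + 5*B² (c(B) = -8/3 + 5*(B*B) = -8/3 + 5*B²)
-c(176) = -(-8/3 + 5*176²) = -(-8/3 + 5*30976) = -(-8/3 + 154880) = -1*464632/3 = -464632/3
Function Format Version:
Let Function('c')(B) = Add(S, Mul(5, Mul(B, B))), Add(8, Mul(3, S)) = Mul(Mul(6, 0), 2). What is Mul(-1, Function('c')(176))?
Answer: Rational(-464632, 3) ≈ -1.5488e+5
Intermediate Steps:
S = Rational(-8, 3) (S = Add(Rational(-8, 3), Mul(Rational(1, 3), Mul(Mul(6, 0), 2))) = Add(Rational(-8, 3), Mul(Rational(1, 3), Mul(0, 2))) = Add(Rational(-8, 3), Mul(Rational(1, 3), 0)) = Add(Rational(-8, 3), 0) = Rational(-8, 3) ≈ -2.6667)
Function('c')(B) = Add(Rational(-8, 3), Mul(5, Pow(B, 2))) (Function('c')(B) = Add(Rational(-8, 3), Mul(5, Mul(B, B))) = Add(Rational(-8, 3), Mul(5, Pow(B, 2))))
Mul(-1, Function('c')(176)) = Mul(-1, Add(Rational(-8, 3), Mul(5, Pow(176, 2)))) = Mul(-1, Add(Rational(-8, 3), Mul(5, 30976))) = Mul(-1, Add(Rational(-8, 3), 154880)) = Mul(-1, Rational(464632, 3)) = Rational(-464632, 3)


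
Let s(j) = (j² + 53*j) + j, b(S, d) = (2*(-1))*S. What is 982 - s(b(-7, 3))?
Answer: 30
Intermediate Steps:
b(S, d) = -2*S
s(j) = j² + 54*j
982 - s(b(-7, 3)) = 982 - (-2*(-7))*(54 - 2*(-7)) = 982 - 14*(54 + 14) = 982 - 14*68 = 982 - 1*952 = 982 - 952 = 30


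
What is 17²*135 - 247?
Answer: 38768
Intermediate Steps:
17²*135 - 247 = 289*135 - 247 = 39015 - 247 = 38768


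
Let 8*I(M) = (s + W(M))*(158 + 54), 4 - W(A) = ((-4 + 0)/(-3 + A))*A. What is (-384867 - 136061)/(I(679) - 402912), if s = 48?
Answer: 176073664/135682505 ≈ 1.2977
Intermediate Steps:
W(A) = 4 + 4*A/(-3 + A) (W(A) = 4 - (-4 + 0)/(-3 + A)*A = 4 - (-4/(-3 + A))*A = 4 - (-4)*A/(-3 + A) = 4 + 4*A/(-3 + A))
I(M) = 1272 + 106*(-3 + 2*M)/(-3 + M) (I(M) = ((48 + 4*(-3 + 2*M)/(-3 + M))*(158 + 54))/8 = ((48 + 4*(-3 + 2*M)/(-3 + M))*212)/8 = (10176 + 848*(-3 + 2*M)/(-3 + M))/8 = 1272 + 106*(-3 + 2*M)/(-3 + M))
(-384867 - 136061)/(I(679) - 402912) = (-384867 - 136061)/(106*(-39 + 14*679)/(-3 + 679) - 402912) = -520928/(106*(-39 + 9506)/676 - 402912) = -520928/(106*(1/676)*9467 - 402912) = -520928/(501751/338 - 402912) = -520928/(-135682505/338) = -520928*(-338/135682505) = 176073664/135682505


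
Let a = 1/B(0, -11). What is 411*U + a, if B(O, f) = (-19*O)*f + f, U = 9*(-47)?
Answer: -1912384/11 ≈ -1.7385e+5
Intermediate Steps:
U = -423
B(O, f) = f - 19*O*f (B(O, f) = -19*O*f + f = f - 19*O*f)
a = -1/11 (a = 1/(-11*(1 - 19*0)) = 1/(-11*(1 + 0)) = 1/(-11*1) = 1/(-11) = -1/11 ≈ -0.090909)
411*U + a = 411*(-423) - 1/11 = -173853 - 1/11 = -1912384/11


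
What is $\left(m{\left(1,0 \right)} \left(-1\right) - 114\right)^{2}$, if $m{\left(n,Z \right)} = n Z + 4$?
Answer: $13924$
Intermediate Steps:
$m{\left(n,Z \right)} = 4 + Z n$ ($m{\left(n,Z \right)} = Z n + 4 = 4 + Z n$)
$\left(m{\left(1,0 \right)} \left(-1\right) - 114\right)^{2} = \left(\left(4 + 0 \cdot 1\right) \left(-1\right) - 114\right)^{2} = \left(\left(4 + 0\right) \left(-1\right) - 114\right)^{2} = \left(4 \left(-1\right) - 114\right)^{2} = \left(-4 - 114\right)^{2} = \left(-118\right)^{2} = 13924$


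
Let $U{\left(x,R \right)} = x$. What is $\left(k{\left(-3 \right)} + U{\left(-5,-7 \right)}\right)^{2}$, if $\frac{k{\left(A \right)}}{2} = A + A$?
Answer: $289$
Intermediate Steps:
$k{\left(A \right)} = 4 A$ ($k{\left(A \right)} = 2 \left(A + A\right) = 2 \cdot 2 A = 4 A$)
$\left(k{\left(-3 \right)} + U{\left(-5,-7 \right)}\right)^{2} = \left(4 \left(-3\right) - 5\right)^{2} = \left(-12 - 5\right)^{2} = \left(-17\right)^{2} = 289$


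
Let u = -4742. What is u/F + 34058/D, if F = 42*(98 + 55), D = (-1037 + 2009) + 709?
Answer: 105442703/5401053 ≈ 19.523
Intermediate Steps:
D = 1681 (D = 972 + 709 = 1681)
F = 6426 (F = 42*153 = 6426)
u/F + 34058/D = -4742/6426 + 34058/1681 = -4742*1/6426 + 34058*(1/1681) = -2371/3213 + 34058/1681 = 105442703/5401053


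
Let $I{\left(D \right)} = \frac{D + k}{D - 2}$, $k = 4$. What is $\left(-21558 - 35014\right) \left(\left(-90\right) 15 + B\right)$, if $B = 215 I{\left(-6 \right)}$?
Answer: $73331455$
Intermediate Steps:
$I{\left(D \right)} = \frac{4 + D}{-2 + D}$ ($I{\left(D \right)} = \frac{D + 4}{D - 2} = \frac{4 + D}{-2 + D}$)
$B = \frac{215}{4}$ ($B = 215 \frac{4 - 6}{-2 - 6} = 215 \frac{1}{-8} \left(-2\right) = 215 \left(\left(- \frac{1}{8}\right) \left(-2\right)\right) = 215 \cdot \frac{1}{4} = \frac{215}{4} \approx 53.75$)
$\left(-21558 - 35014\right) \left(\left(-90\right) 15 + B\right) = \left(-21558 - 35014\right) \left(\left(-90\right) 15 + \frac{215}{4}\right) = - 56572 \left(-1350 + \frac{215}{4}\right) = \left(-56572\right) \left(- \frac{5185}{4}\right) = 73331455$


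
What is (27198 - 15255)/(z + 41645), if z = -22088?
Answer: 1327/2173 ≈ 0.61068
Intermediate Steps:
(27198 - 15255)/(z + 41645) = (27198 - 15255)/(-22088 + 41645) = 11943/19557 = 11943*(1/19557) = 1327/2173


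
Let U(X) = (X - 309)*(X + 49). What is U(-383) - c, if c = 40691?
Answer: 190437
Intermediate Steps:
U(X) = (-309 + X)*(49 + X)
U(-383) - c = (-15141 + (-383)**2 - 260*(-383)) - 1*40691 = (-15141 + 146689 + 99580) - 40691 = 231128 - 40691 = 190437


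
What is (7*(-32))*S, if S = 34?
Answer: -7616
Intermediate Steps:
(7*(-32))*S = (7*(-32))*34 = -224*34 = -7616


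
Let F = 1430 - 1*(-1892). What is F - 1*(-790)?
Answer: 4112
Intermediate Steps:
F = 3322 (F = 1430 + 1892 = 3322)
F - 1*(-790) = 3322 - 1*(-790) = 3322 + 790 = 4112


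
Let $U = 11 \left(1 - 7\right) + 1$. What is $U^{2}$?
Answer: $4225$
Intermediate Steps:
$U = -65$ ($U = 11 \left(1 - 7\right) + 1 = 11 \left(-6\right) + 1 = -66 + 1 = -65$)
$U^{2} = \left(-65\right)^{2} = 4225$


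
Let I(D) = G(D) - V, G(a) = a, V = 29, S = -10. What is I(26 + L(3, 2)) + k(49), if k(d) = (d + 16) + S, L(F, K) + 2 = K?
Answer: 52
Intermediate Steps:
L(F, K) = -2 + K
I(D) = -29 + D (I(D) = D - 1*29 = D - 29 = -29 + D)
k(d) = 6 + d (k(d) = (d + 16) - 10 = (16 + d) - 10 = 6 + d)
I(26 + L(3, 2)) + k(49) = (-29 + (26 + (-2 + 2))) + (6 + 49) = (-29 + (26 + 0)) + 55 = (-29 + 26) + 55 = -3 + 55 = 52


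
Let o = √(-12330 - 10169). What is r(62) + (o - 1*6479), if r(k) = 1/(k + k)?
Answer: -803395/124 + I*√22499 ≈ -6479.0 + 150.0*I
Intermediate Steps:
r(k) = 1/(2*k)
o = I*√22499 (o = √(-22499) = I*√22499 ≈ 150.0*I)
r(62) + (o - 1*6479) = (½)/62 + (I*√22499 - 1*6479) = (½)*(1/62) + (I*√22499 - 6479) = 1/124 + (-6479 + I*√22499) = -803395/124 + I*√22499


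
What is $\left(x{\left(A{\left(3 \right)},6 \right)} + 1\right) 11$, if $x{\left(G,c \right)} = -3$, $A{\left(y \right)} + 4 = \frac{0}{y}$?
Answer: $-22$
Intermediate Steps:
$A{\left(y \right)} = -4$ ($A{\left(y \right)} = -4 + \frac{0}{y} = -4 + 0 = -4$)
$\left(x{\left(A{\left(3 \right)},6 \right)} + 1\right) 11 = \left(-3 + 1\right) 11 = \left(-2\right) 11 = -22$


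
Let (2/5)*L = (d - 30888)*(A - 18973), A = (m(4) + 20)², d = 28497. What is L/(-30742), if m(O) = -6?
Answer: -224479035/61484 ≈ -3651.0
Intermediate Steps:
A = 196 (A = (-6 + 20)² = 14² = 196)
L = 224479035/2 (L = 5*((28497 - 30888)*(196 - 18973))/2 = 5*(-2391*(-18777))/2 = (5/2)*44895807 = 224479035/2 ≈ 1.1224e+8)
L/(-30742) = (224479035/2)/(-30742) = (224479035/2)*(-1/30742) = -224479035/61484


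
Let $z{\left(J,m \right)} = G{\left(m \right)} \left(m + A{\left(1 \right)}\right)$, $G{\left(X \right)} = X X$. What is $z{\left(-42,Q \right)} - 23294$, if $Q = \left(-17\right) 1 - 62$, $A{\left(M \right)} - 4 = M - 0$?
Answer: $-485128$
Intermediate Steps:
$A{\left(M \right)} = 4 + M$ ($A{\left(M \right)} = 4 + \left(M - 0\right) = 4 + \left(M + 0\right) = 4 + M$)
$Q = -79$ ($Q = -17 - 62 = -79$)
$G{\left(X \right)} = X^{2}$
$z{\left(J,m \right)} = m^{2} \left(5 + m\right)$ ($z{\left(J,m \right)} = m^{2} \left(m + \left(4 + 1\right)\right) = m^{2} \left(m + 5\right) = m^{2} \left(5 + m\right)$)
$z{\left(-42,Q \right)} - 23294 = \left(-79\right)^{2} \left(5 - 79\right) - 23294 = 6241 \left(-74\right) - 23294 = -461834 - 23294 = -485128$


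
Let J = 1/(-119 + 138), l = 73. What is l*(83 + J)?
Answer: 115194/19 ≈ 6062.8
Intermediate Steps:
J = 1/19 ≈ 0.052632
l*(83 + J) = 73*(83 + 1/19) = 73*(1578/19) = 115194/19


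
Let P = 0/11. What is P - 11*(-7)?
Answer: 77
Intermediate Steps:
P = 0 (P = 0*(1/11) = 0)
P - 11*(-7) = 0 - 11*(-7) = 0 + 77 = 77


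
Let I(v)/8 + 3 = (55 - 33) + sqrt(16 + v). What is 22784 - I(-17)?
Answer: 22632 - 8*I ≈ 22632.0 - 8.0*I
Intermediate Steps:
I(v) = 152 + 8*sqrt(16 + v) (I(v) = -24 + 8*((55 - 33) + sqrt(16 + v)) = -24 + 8*(22 + sqrt(16 + v)) = -24 + (176 + 8*sqrt(16 + v)) = 152 + 8*sqrt(16 + v))
22784 - I(-17) = 22784 - (152 + 8*sqrt(16 - 17)) = 22784 - (152 + 8*sqrt(-1)) = 22784 - (152 + 8*I) = 22784 + (-152 - 8*I) = 22632 - 8*I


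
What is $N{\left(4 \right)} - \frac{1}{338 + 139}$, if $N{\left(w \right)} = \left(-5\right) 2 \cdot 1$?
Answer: $- \frac{4771}{477} \approx -10.002$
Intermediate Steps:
$N{\left(w \right)} = -10$ ($N{\left(w \right)} = \left(-10\right) 1 = -10$)
$N{\left(4 \right)} - \frac{1}{338 + 139} = -10 - \frac{1}{338 + 139} = -10 - \frac{1}{477} = - \frac{4771}{477}$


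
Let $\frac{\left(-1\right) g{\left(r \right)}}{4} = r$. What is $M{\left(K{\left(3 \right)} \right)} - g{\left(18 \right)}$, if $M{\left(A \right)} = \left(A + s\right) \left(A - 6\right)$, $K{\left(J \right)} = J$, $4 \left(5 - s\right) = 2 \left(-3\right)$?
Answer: $\frac{87}{2} \approx 43.5$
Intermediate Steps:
$s = \frac{13}{2}$ ($s = 5 - \frac{2 \left(-3\right)}{4} = 5 - - \frac{3}{2} = 5 + \frac{3}{2} = \frac{13}{2} \approx 6.5$)
$g{\left(r \right)} = - 4 r$
$M{\left(A \right)} = \left(-6 + A\right) \left(\frac{13}{2} + A\right)$ ($M{\left(A \right)} = \left(A + \frac{13}{2}\right) \left(A - 6\right) = \left(\frac{13}{2} + A\right) \left(-6 + A\right) = \left(-6 + A\right) \left(\frac{13}{2} + A\right)$)
$M{\left(K{\left(3 \right)} \right)} - g{\left(18 \right)} = \left(-39 + 3^{2} + \frac{1}{2} \cdot 3\right) - \left(-4\right) 18 = \left(-39 + 9 + \frac{3}{2}\right) - -72 = - \frac{57}{2} + 72 = \frac{87}{2}$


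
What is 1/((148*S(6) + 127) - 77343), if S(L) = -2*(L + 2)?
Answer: -1/79584 ≈ -1.2565e-5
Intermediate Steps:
S(L) = -4 - 2*L (S(L) = -2*(2 + L) = -4 - 2*L)
1/((148*S(6) + 127) - 77343) = 1/((148*(-4 - 2*6) + 127) - 77343) = 1/((148*(-4 - 12) + 127) - 77343) = 1/((148*(-16) + 127) - 77343) = 1/((-2368 + 127) - 77343) = 1/(-2241 - 77343) = 1/(-79584) = -1/79584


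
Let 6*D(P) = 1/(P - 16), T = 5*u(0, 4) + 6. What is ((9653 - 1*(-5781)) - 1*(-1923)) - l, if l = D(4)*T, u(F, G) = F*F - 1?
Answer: 1249705/72 ≈ 17357.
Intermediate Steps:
u(F, G) = -1 + F**2 (u(F, G) = F**2 - 1 = -1 + F**2)
T = 1 (T = 5*(-1 + 0**2) + 6 = 5*(-1 + 0) + 6 = 5*(-1) + 6 = -5 + 6 = 1)
D(P) = 1/(6*(-16 + P)) (D(P) = 1/(6*(P - 16)) = 1/(6*(-16 + P)))
l = -1/72 (l = (1/(6*(-16 + 4)))*1 = ((1/6)/(-12))*1 = ((1/6)*(-1/12))*1 = -1/72*1 = -1/72 ≈ -0.013889)
((9653 - 1*(-5781)) - 1*(-1923)) - l = ((9653 - 1*(-5781)) - 1*(-1923)) - 1*(-1/72) = ((9653 + 5781) + 1923) + 1/72 = (15434 + 1923) + 1/72 = 17357 + 1/72 = 1249705/72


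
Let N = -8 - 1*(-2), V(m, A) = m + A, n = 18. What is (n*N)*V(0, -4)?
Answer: 432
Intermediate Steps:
V(m, A) = A + m
N = -6 (N = -8 + 2 = -6)
(n*N)*V(0, -4) = (18*(-6))*(-4 + 0) = -108*(-4) = 432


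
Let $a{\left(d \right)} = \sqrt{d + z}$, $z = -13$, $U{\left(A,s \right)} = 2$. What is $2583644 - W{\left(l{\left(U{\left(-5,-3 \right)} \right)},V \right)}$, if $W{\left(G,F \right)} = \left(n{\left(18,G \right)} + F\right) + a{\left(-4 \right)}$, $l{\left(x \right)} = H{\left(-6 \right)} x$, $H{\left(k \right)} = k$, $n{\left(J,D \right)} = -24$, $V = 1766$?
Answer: $2581902 - i \sqrt{17} \approx 2.5819 \cdot 10^{6} - 4.1231 i$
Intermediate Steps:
$a{\left(d \right)} = \sqrt{-13 + d}$ ($a{\left(d \right)} = \sqrt{d - 13} = \sqrt{-13 + d}$)
$l{\left(x \right)} = - 6 x$
$W{\left(G,F \right)} = -24 + F + i \sqrt{17}$ ($W{\left(G,F \right)} = \left(-24 + F\right) + \sqrt{-13 - 4} = \left(-24 + F\right) + \sqrt{-17} = \left(-24 + F\right) + i \sqrt{17} = -24 + F + i \sqrt{17}$)
$2583644 - W{\left(l{\left(U{\left(-5,-3 \right)} \right)},V \right)} = 2583644 - \left(-24 + 1766 + i \sqrt{17}\right) = 2583644 - \left(1742 + i \sqrt{17}\right) = 2581902 - i \sqrt{17}$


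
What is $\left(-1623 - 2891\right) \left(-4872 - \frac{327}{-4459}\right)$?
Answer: $\frac{98061779394}{4459} \approx 2.1992 \cdot 10^{7}$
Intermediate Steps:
$\left(-1623 - 2891\right) \left(-4872 - \frac{327}{-4459}\right) = - 4514 \left(-4872 - - \frac{327}{4459}\right) = - 4514 \left(-4872 + \frac{327}{4459}\right) = \left(-4514\right) \left(- \frac{21723921}{4459}\right) = \frac{98061779394}{4459}$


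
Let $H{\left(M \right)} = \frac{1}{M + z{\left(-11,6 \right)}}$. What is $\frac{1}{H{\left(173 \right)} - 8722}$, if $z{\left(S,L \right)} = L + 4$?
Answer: $- \frac{183}{1596125} \approx -0.00011465$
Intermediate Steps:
$z{\left(S,L \right)} = 4 + L$
$H{\left(M \right)} = \frac{1}{10 + M}$ ($H{\left(M \right)} = \frac{1}{M + \left(4 + 6\right)} = \frac{1}{M + 10} = \frac{1}{10 + M}$)
$\frac{1}{H{\left(173 \right)} - 8722} = \frac{1}{\frac{1}{10 + 173} - 8722} = \frac{1}{\frac{1}{183} - 8722} = \frac{1}{- \frac{1596125}{183}} = - \frac{183}{1596125}$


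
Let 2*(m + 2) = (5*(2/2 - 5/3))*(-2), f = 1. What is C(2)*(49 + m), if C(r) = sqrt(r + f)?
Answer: 151*sqrt(3)/3 ≈ 87.180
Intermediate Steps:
m = 4/3 (m = -2 + ((5*(2/2 - 5/3))*(-2))/2 = -2 + ((5*(2*(1/2) - 5*1/3))*(-2))/2 = -2 + ((5*(1 - 5/3))*(-2))/2 = -2 + ((5*(-2/3))*(-2))/2 = -2 + (-10/3*(-2))/2 = -2 + (1/2)*(20/3) = -2 + 10/3 = 4/3 ≈ 1.3333)
C(r) = sqrt(1 + r) (C(r) = sqrt(r + 1) = sqrt(1 + r))
C(2)*(49 + m) = sqrt(1 + 2)*(49 + 4/3) = sqrt(3)*(151/3) = 151*sqrt(3)/3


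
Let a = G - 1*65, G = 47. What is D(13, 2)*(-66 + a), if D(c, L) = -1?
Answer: 84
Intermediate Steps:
a = -18 (a = 47 - 1*65 = 47 - 65 = -18)
D(13, 2)*(-66 + a) = -(-66 - 18) = -1*(-84) = 84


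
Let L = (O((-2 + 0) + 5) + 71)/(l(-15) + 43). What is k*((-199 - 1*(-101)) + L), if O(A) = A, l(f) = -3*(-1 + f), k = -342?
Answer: 3024648/91 ≈ 33238.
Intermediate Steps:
l(f) = 3 - 3*f
L = 74/91 (L = (((-2 + 0) + 5) + 71)/((3 - 3*(-15)) + 43) = ((-2 + 5) + 71)/((3 + 45) + 43) = (3 + 71)/(48 + 43) = 74/91 ≈ 0.81319)
k*((-199 - 1*(-101)) + L) = -342*((-199 - 1*(-101)) + 74/91) = -342*((-199 + 101) + 74/91) = -342*(-98 + 74/91) = -342*(-8844/91) = 3024648/91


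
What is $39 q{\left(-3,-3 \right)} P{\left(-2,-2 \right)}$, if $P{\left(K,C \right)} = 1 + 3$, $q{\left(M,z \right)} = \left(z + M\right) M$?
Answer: $2808$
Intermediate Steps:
$q{\left(M,z \right)} = M \left(M + z\right)$ ($q{\left(M,z \right)} = \left(M + z\right) M = M \left(M + z\right)$)
$P{\left(K,C \right)} = 4$
$39 q{\left(-3,-3 \right)} P{\left(-2,-2 \right)} = 39 \left(- 3 \left(-3 - 3\right)\right) 4 = 39 \left(\left(-3\right) \left(-6\right)\right) 4 = 39 \cdot 18 \cdot 4 = 702 \cdot 4 = 2808$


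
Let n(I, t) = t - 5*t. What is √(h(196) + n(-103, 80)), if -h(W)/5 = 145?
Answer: I*√1045 ≈ 32.326*I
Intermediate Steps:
h(W) = -725 (h(W) = -5*145 = -725)
n(I, t) = -4*t
√(h(196) + n(-103, 80)) = √(-725 - 4*80) = √(-725 - 320) = √(-1045) = I*√1045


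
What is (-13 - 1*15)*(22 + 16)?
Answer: -1064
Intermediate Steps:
(-13 - 1*15)*(22 + 16) = (-13 - 15)*38 = -28*38 = -1064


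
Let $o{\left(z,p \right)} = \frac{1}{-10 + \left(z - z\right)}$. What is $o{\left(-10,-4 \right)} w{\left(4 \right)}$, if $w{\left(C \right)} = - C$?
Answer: $\frac{2}{5} \approx 0.4$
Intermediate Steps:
$o{\left(z,p \right)} = - \frac{1}{10}$ ($o{\left(z,p \right)} = \frac{1}{-10 + 0} = \frac{1}{-10} = - \frac{1}{10}$)
$o{\left(-10,-4 \right)} w{\left(4 \right)} = - \frac{\left(-1\right) 4}{10} = \left(- \frac{1}{10}\right) \left(-4\right) = \frac{2}{5}$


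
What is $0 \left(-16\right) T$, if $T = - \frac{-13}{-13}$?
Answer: $0$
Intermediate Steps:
$T = -1$ ($T = - \frac{\left(-13\right) \left(-1\right)}{13} = \left(-1\right) 1 = -1$)
$0 \left(-16\right) T = 0 \left(-16\right) \left(-1\right) = 0 \left(-1\right) = 0$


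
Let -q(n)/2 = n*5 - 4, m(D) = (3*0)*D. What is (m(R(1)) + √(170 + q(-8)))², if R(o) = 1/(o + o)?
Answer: 258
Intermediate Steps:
R(o) = 1/(2*o)
m(D) = 0 (m(D) = 0*D = 0)
q(n) = 8 - 10*n (q(n) = -2*(n*5 - 4) = -2*(5*n - 4) = -2*(-4 + 5*n) = 8 - 10*n)
(m(R(1)) + √(170 + q(-8)))² = (0 + √(170 + (8 - 10*(-8))))² = (0 + √(170 + (8 + 80)))² = (0 + √(170 + 88))² = (0 + √258)² = (√258)² = 258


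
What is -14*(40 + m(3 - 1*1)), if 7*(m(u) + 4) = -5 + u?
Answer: -498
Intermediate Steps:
m(u) = -33/7 + u/7 (m(u) = -4 + (-5 + u)/7 = -4 + (-5/7 + u/7) = -33/7 + u/7)
-14*(40 + m(3 - 1*1)) = -14*(40 + (-33/7 + (3 - 1*1)/7)) = -14*(40 + (-33/7 + (3 - 1)/7)) = -14*(40 + (-33/7 + (⅐)*2)) = -14*(40 + (-33/7 + 2/7)) = -14*(40 - 31/7) = -14*249/7 = -498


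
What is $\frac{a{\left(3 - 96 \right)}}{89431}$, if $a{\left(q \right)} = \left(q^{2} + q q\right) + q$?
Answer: $\frac{17205}{89431} \approx 0.19238$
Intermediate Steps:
$a{\left(q \right)} = q + 2 q^{2}$ ($a{\left(q \right)} = \left(q^{2} + q^{2}\right) + q = 2 q^{2} + q = q + 2 q^{2}$)
$\frac{a{\left(3 - 96 \right)}}{89431} = \frac{\left(3 - 96\right) \left(1 + 2 \left(3 - 96\right)\right)}{89431} = - 93 \left(1 + 2 \left(-93\right)\right) \frac{1}{89431} = - 93 \left(1 - 186\right) \frac{1}{89431} = \left(-93\right) \left(-185\right) \frac{1}{89431} = 17205 \cdot \frac{1}{89431} = \frac{17205}{89431}$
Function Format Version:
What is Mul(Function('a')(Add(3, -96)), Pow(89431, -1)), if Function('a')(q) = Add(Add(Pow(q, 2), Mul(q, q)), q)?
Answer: Rational(17205, 89431) ≈ 0.19238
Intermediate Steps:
Function('a')(q) = Add(q, Mul(2, Pow(q, 2))) (Function('a')(q) = Add(Add(Pow(q, 2), Pow(q, 2)), q) = Add(Mul(2, Pow(q, 2)), q) = Add(q, Mul(2, Pow(q, 2))))
Mul(Function('a')(Add(3, -96)), Pow(89431, -1)) = Mul(Mul(Add(3, -96), Add(1, Mul(2, Add(3, -96)))), Pow(89431, -1)) = Mul(Mul(-93, Add(1, Mul(2, -93))), Rational(1, 89431)) = Mul(Mul(-93, Add(1, -186)), Rational(1, 89431)) = Mul(Mul(-93, -185), Rational(1, 89431)) = Mul(17205, Rational(1, 89431)) = Rational(17205, 89431)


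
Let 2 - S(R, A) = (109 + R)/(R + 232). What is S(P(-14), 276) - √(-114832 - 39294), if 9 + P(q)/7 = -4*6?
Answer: 124 - I*√154126 ≈ 124.0 - 392.59*I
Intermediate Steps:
P(q) = -231 (P(q) = -63 + 7*(-4*6) = -63 + 7*(-24) = -63 - 168 = -231)
S(R, A) = 2 - (109 + R)/(232 + R) (S(R, A) = 2 - (109 + R)/(R + 232) = 2 - (109 + R)/(232 + R))
S(P(-14), 276) - √(-114832 - 39294) = (355 - 231)/(232 - 231) - √(-114832 - 39294) = 124/1 - √(-154126) = 1*124 - I*√154126 = 124 - I*√154126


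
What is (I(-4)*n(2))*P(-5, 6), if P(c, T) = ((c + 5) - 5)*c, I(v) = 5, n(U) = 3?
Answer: 375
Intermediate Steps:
P(c, T) = c² (P(c, T) = ((5 + c) - 5)*c = c*c = c²)
(I(-4)*n(2))*P(-5, 6) = (5*3)*(-5)² = 15*25 = 375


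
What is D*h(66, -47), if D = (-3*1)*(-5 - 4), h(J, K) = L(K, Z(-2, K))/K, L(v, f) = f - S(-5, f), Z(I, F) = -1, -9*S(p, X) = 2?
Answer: 21/47 ≈ 0.44681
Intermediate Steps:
S(p, X) = -2/9 (S(p, X) = -⅑*2 = -2/9)
L(v, f) = 2/9 + f (L(v, f) = f - 1*(-2/9) = f + 2/9 = 2/9 + f)
h(J, K) = -7/(9*K) (h(J, K) = (2/9 - 1)/K = -7/(9*K))
D = 27 (D = -3*(-9) = 27)
D*h(66, -47) = 27*(-7/9/(-47)) = 27*(-7/9*(-1/47)) = 27*(7/423) = 21/47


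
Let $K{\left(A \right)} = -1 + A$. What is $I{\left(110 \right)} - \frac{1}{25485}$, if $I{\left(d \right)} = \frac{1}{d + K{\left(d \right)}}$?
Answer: $\frac{8422}{1860405} \approx 0.004527$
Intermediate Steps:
$I{\left(d \right)} = \frac{1}{-1 + 2 d}$ ($I{\left(d \right)} = \frac{1}{d + \left(-1 + d\right)} = \frac{1}{-1 + 2 d}$)
$I{\left(110 \right)} - \frac{1}{25485} = \frac{1}{-1 + 2 \cdot 110} - \frac{1}{25485} = \frac{1}{-1 + 220} - \frac{1}{25485} = \frac{1}{219} - \frac{1}{25485} = \frac{8422}{1860405}$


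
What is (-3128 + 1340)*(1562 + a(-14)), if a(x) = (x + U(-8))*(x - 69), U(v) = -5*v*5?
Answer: 24810288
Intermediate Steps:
U(v) = -25*v
a(x) = (-69 + x)*(200 + x) (a(x) = (x - 25*(-8))*(x - 69) = (x + 200)*(-69 + x) = (200 + x)*(-69 + x) = (-69 + x)*(200 + x))
(-3128 + 1340)*(1562 + a(-14)) = (-3128 + 1340)*(1562 + (-13800 + (-14)**2 + 131*(-14))) = -1788*(1562 + (-13800 + 196 - 1834)) = -1788*(1562 - 15438) = -1788*(-13876) = 24810288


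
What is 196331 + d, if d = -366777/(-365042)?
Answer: 71669427679/365042 ≈ 1.9633e+5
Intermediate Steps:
d = 366777/365042 (d = -366777*(-1/365042) = 366777/365042 ≈ 1.0048)
196331 + d = 196331 + 366777/365042 = 71669427679/365042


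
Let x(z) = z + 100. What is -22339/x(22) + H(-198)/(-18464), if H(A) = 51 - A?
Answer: -206248837/1126304 ≈ -183.12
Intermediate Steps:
x(z) = 100 + z
-22339/x(22) + H(-198)/(-18464) = -22339/(100 + 22) + (51 - 1*(-198))/(-18464) = -22339/122 + (51 + 198)*(-1/18464) = -22339*1/122 + 249*(-1/18464) = -22339/122 - 249/18464 = -206248837/1126304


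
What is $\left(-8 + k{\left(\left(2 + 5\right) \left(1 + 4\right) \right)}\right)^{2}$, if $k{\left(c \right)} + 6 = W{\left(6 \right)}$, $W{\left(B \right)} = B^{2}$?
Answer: $484$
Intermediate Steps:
$k{\left(c \right)} = 30$ ($k{\left(c \right)} = -6 + 6^{2} = -6 + 36 = 30$)
$\left(-8 + k{\left(\left(2 + 5\right) \left(1 + 4\right) \right)}\right)^{2} = \left(-8 + 30\right)^{2} = 22^{2} = 484$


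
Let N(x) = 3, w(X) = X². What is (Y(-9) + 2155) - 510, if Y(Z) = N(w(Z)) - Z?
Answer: 1657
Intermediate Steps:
Y(Z) = 3 - Z
(Y(-9) + 2155) - 510 = ((3 - 1*(-9)) + 2155) - 510 = ((3 + 9) + 2155) - 510 = (12 + 2155) - 510 = 2167 - 510 = 1657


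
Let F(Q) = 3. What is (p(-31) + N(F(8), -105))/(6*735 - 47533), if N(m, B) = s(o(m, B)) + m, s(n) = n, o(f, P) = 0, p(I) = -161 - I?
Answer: 127/43123 ≈ 0.0029451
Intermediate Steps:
N(m, B) = m (N(m, B) = 0 + m = m)
(p(-31) + N(F(8), -105))/(6*735 - 47533) = ((-161 - 1*(-31)) + 3)/(6*735 - 47533) = ((-161 + 31) + 3)/(4410 - 47533) = (-130 + 3)/(-43123) = -127*(-1/43123) = 127/43123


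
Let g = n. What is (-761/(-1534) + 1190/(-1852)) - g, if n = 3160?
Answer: -1122234371/355121 ≈ -3160.1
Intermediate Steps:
g = 3160
(-761/(-1534) + 1190/(-1852)) - g = (-761/(-1534) + 1190/(-1852)) - 1*3160 = (-761*(-1/1534) + 1190*(-1/1852)) - 3160 = (761/1534 - 595/926) - 3160 = -52011/355121 - 3160 = -1122234371/355121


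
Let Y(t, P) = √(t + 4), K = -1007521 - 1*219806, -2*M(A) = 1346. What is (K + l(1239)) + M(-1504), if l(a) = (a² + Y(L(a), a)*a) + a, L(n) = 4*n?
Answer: 308360 + 4956*√310 ≈ 3.9562e+5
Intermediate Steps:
M(A) = -673 (M(A) = -½*1346 = -673)
K = -1227327 (K = -1007521 - 219806 = -1227327)
Y(t, P) = √(4 + t)
l(a) = a + a² + a*√(4 + 4*a) (l(a) = (a² + √(4 + 4*a)*a) + a = (a² + a*√(4 + 4*a)) + a = a + a² + a*√(4 + 4*a))
(K + l(1239)) + M(-1504) = (-1227327 + 1239*(1 + 1239 + 2*√(1 + 1239))) - 673 = (-1227327 + 1239*(1 + 1239 + 2*√1240)) - 673 = (-1227327 + 1239*(1 + 1239 + 2*(2*√310))) - 673 = (-1227327 + 1239*(1 + 1239 + 4*√310)) - 673 = (-1227327 + 1239*(1240 + 4*√310)) - 673 = (-1227327 + (1536360 + 4956*√310)) - 673 = (309033 + 4956*√310) - 673 = 308360 + 4956*√310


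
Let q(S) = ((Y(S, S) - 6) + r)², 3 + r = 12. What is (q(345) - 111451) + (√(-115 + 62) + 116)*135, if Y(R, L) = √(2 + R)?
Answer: -95435 + 6*√347 + 135*I*√53 ≈ -95323.0 + 982.81*I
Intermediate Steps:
r = 9 (r = -3 + 12 = 9)
q(S) = (3 + √(2 + S))² (q(S) = ((√(2 + S) - 6) + 9)² = ((-6 + √(2 + S)) + 9)² = (3 + √(2 + S))²)
(q(345) - 111451) + (√(-115 + 62) + 116)*135 = ((3 + √(2 + 345))² - 111451) + (√(-115 + 62) + 116)*135 = ((3 + √347)² - 111451) + (√(-53) + 116)*135 = (-111451 + (3 + √347)²) + (I*√53 + 116)*135 = (-111451 + (3 + √347)²) + (116 + I*√53)*135 = (-111451 + (3 + √347)²) + (15660 + 135*I*√53) = -95791 + (3 + √347)² + 135*I*√53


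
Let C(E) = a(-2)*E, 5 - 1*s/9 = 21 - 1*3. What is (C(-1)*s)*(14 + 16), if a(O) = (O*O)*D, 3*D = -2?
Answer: -9360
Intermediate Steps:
D = -⅔ (D = (⅓)*(-2) = -⅔ ≈ -0.66667)
s = -117 (s = 45 - 9*(21 - 1*3) = 45 - 9*(21 - 3) = 45 - 9*18 = 45 - 162 = -117)
a(O) = -2*O²/3 (a(O) = (O*O)*(-⅔) = O²*(-⅔) = -2*O²/3)
C(E) = -8*E/3 (C(E) = (-⅔*(-2)²)*E = (-⅔*4)*E = -8*E/3)
(C(-1)*s)*(14 + 16) = (-8/3*(-1)*(-117))*(14 + 16) = ((8/3)*(-117))*30 = -312*30 = -9360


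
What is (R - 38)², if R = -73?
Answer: 12321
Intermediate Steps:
(R - 38)² = (-73 - 38)² = (-111)² = 12321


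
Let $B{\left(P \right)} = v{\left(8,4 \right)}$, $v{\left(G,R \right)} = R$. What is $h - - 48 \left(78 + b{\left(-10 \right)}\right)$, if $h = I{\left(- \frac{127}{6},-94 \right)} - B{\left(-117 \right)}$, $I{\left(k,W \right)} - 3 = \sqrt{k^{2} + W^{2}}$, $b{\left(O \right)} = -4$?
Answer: $3551 + \frac{5 \sqrt{13369}}{6} \approx 3647.4$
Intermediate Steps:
$B{\left(P \right)} = 4$
$I{\left(k,W \right)} = 3 + \sqrt{W^{2} + k^{2}}$ ($I{\left(k,W \right)} = 3 + \sqrt{k^{2} + W^{2}} = 3 + \sqrt{W^{2} + k^{2}}$)
$h = -1 + \frac{5 \sqrt{13369}}{6}$ ($h = \left(3 + \sqrt{\left(-94\right)^{2} + \left(- \frac{127}{6}\right)^{2}}\right) - 4 = \left(3 + \sqrt{8836 + \left(\left(-127\right) \frac{1}{6}\right)^{2}}\right) - 4 = \left(3 + \sqrt{8836 + \left(- \frac{127}{6}\right)^{2}}\right) - 4 = \left(3 + \sqrt{8836 + \frac{16129}{36}}\right) - 4 = \left(3 + \sqrt{\frac{334225}{36}}\right) - 4 = \left(3 + \frac{5 \sqrt{13369}}{6}\right) - 4 = -1 + \frac{5 \sqrt{13369}}{6} \approx 95.354$)
$h - - 48 \left(78 + b{\left(-10 \right)}\right) = \left(-1 + \frac{5 \sqrt{13369}}{6}\right) - - 48 \left(78 - 4\right) = \left(-1 + \frac{5 \sqrt{13369}}{6}\right) - \left(-48\right) 74 = \left(-1 + \frac{5 \sqrt{13369}}{6}\right) - -3552 = \left(-1 + \frac{5 \sqrt{13369}}{6}\right) + 3552 = 3551 + \frac{5 \sqrt{13369}}{6}$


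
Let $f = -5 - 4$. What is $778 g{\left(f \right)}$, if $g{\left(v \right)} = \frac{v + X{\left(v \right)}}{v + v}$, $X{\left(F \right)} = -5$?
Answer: $\frac{5446}{9} \approx 605.11$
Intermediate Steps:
$f = -9$ ($f = -5 - 4 = -9$)
$g{\left(v \right)} = \frac{-5 + v}{2 v}$ ($g{\left(v \right)} = \frac{v - 5}{v + v} = \frac{-5 + v}{2 v}$)
$778 g{\left(f \right)} = 778 \frac{-5 - 9}{2 \left(-9\right)} = 778 \cdot \frac{1}{2} \left(- \frac{1}{9}\right) \left(-14\right) = 778 \cdot \frac{7}{9} = \frac{5446}{9}$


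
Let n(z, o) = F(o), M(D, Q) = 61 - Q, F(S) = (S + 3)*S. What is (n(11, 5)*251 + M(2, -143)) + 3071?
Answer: 13315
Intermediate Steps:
F(S) = S*(3 + S) (F(S) = (3 + S)*S = S*(3 + S))
n(z, o) = o*(3 + o)
(n(11, 5)*251 + M(2, -143)) + 3071 = ((5*(3 + 5))*251 + (61 - 1*(-143))) + 3071 = ((5*8)*251 + (61 + 143)) + 3071 = (40*251 + 204) + 3071 = (10040 + 204) + 3071 = 10244 + 3071 = 13315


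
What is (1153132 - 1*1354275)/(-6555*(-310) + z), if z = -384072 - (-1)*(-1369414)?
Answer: -201143/278564 ≈ -0.72207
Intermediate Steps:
z = -1753486 (z = -384072 - 1*1369414 = -384072 - 1369414 = -1753486)
(1153132 - 1*1354275)/(-6555*(-310) + z) = (1153132 - 1*1354275)/(-6555*(-310) - 1753486) = (1153132 - 1354275)/(2032050 - 1753486) = -201143/278564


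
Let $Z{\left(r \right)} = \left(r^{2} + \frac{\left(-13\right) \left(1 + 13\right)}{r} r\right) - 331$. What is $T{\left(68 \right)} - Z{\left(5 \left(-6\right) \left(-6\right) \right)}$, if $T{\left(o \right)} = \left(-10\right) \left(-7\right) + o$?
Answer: $-31749$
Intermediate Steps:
$T{\left(o \right)} = 70 + o$
$Z{\left(r \right)} = -513 + r^{2}$ ($Z{\left(r \right)} = \left(r^{2} + \frac{\left(-13\right) 14}{r} r\right) - 331 = \left(r^{2} + - \frac{182}{r} r\right) - 331 = \left(r^{2} - 182\right) - 331 = \left(-182 + r^{2}\right) - 331 = -513 + r^{2}$)
$T{\left(68 \right)} - Z{\left(5 \left(-6\right) \left(-6\right) \right)} = \left(70 + 68\right) - \left(-513 + \left(5 \left(-6\right) \left(-6\right)\right)^{2}\right) = 138 - \left(-513 + \left(\left(-30\right) \left(-6\right)\right)^{2}\right) = 138 - \left(-513 + 180^{2}\right) = 138 - \left(-513 + 32400\right) = 138 - 31887 = -31749$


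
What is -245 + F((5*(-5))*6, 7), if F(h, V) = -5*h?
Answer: 505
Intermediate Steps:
-245 + F((5*(-5))*6, 7) = -245 - 5*5*(-5)*6 = -245 - (-125)*6 = -245 - 5*(-150) = -245 + 750 = 505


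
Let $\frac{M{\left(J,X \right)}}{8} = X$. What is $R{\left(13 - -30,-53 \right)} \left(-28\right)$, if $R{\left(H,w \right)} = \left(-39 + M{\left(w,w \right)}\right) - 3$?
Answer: $13048$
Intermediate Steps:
$M{\left(J,X \right)} = 8 X$
$R{\left(H,w \right)} = -42 + 8 w$ ($R{\left(H,w \right)} = \left(-39 + 8 w\right) - 3 = -42 + 8 w$)
$R{\left(13 - -30,-53 \right)} \left(-28\right) = \left(-42 + 8 \left(-53\right)\right) \left(-28\right) = \left(-42 - 424\right) \left(-28\right) = \left(-466\right) \left(-28\right) = 13048$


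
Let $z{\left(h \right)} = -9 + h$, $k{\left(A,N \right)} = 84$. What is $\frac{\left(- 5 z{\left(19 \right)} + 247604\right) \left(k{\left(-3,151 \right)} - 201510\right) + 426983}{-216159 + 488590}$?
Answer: $- \frac{49863385021}{272431} \approx -1.8303 \cdot 10^{5}$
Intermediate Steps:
$\frac{\left(- 5 z{\left(19 \right)} + 247604\right) \left(k{\left(-3,151 \right)} - 201510\right) + 426983}{-216159 + 488590} = \frac{\left(- 5 \left(-9 + 19\right) + 247604\right) \left(84 - 201510\right) + 426983}{-216159 + 488590} = \frac{\left(\left(-5\right) 10 + 247604\right) \left(-201426\right) + 426983}{272431} = \left(\left(-50 + 247604\right) \left(-201426\right) + 426983\right) \frac{1}{272431} = \left(247554 \left(-201426\right) + 426983\right) \frac{1}{272431} = \left(-49863812004 + 426983\right) \frac{1}{272431} = \left(-49863385021\right) \frac{1}{272431} = - \frac{49863385021}{272431}$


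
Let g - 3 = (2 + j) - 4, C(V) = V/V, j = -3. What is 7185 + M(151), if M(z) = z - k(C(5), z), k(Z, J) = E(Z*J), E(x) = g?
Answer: 7338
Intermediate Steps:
C(V) = 1
g = -2 (g = 3 + ((2 - 3) - 4) = 3 + (-1 - 4) = 3 - 5 = -2)
E(x) = -2
k(Z, J) = -2
M(z) = 2 + z (M(z) = z - 1*(-2) = z + 2 = 2 + z)
7185 + M(151) = 7185 + (2 + 151) = 7185 + 153 = 7338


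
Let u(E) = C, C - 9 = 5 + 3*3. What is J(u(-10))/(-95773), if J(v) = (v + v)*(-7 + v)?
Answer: -736/95773 ≈ -0.0076848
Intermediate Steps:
C = 23 (C = 9 + (5 + 3*3) = 9 + (5 + 9) = 9 + 14 = 23)
u(E) = 23
J(v) = 2*v*(-7 + v) (J(v) = (2*v)*(-7 + v) = 2*v*(-7 + v))
J(u(-10))/(-95773) = (2*23*(-7 + 23))/(-95773) = (2*23*16)*(-1/95773) = 736*(-1/95773) = -736/95773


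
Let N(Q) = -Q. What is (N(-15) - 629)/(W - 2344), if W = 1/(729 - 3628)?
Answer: 1779986/6795257 ≈ 0.26195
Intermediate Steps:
W = -1/2899 (W = 1/(-2899) = -1/2899 ≈ -0.00034495)
(N(-15) - 629)/(W - 2344) = (-1*(-15) - 629)/(-1/2899 - 2344) = (15 - 629)/(-6795257/2899) = -614*(-2899/6795257) = 1779986/6795257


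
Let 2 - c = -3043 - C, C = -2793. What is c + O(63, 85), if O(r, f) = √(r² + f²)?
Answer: 252 + √11194 ≈ 357.80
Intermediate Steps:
O(r, f) = √(f² + r²)
c = 252 (c = 2 - (-3043 - 1*(-2793)) = 2 - (-3043 + 2793) = 2 - 1*(-250) = 2 + 250 = 252)
c + O(63, 85) = 252 + √(85² + 63²) = 252 + √(7225 + 3969) = 252 + √11194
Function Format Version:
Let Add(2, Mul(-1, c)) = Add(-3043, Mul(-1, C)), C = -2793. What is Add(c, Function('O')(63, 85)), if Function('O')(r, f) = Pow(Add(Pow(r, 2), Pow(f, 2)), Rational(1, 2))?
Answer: Add(252, Pow(11194, Rational(1, 2))) ≈ 357.80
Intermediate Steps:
Function('O')(r, f) = Pow(Add(Pow(f, 2), Pow(r, 2)), Rational(1, 2))
c = 252 (c = Add(2, Mul(-1, Add(-3043, Mul(-1, -2793)))) = Add(2, Mul(-1, Add(-3043, 2793))) = Add(2, Mul(-1, -250)) = Add(2, 250) = 252)
Add(c, Function('O')(63, 85)) = Add(252, Pow(Add(Pow(85, 2), Pow(63, 2)), Rational(1, 2))) = Add(252, Pow(Add(7225, 3969), Rational(1, 2))) = Add(252, Pow(11194, Rational(1, 2)))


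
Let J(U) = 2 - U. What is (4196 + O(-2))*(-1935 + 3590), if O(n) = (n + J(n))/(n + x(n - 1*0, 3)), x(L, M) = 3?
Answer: 6947690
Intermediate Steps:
J(U) = 2 - U
O(n) = 2/(3 + n) (O(n) = (n + (2 - n))/(n + 3) = 2/(3 + n))
(4196 + O(-2))*(-1935 + 3590) = (4196 + 2/(3 - 2))*(-1935 + 3590) = (4196 + 2/1)*1655 = (4196 + 2*1)*1655 = (4196 + 2)*1655 = 4198*1655 = 6947690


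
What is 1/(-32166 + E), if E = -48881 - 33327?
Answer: -1/114374 ≈ -8.7432e-6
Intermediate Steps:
E = -82208
1/(-32166 + E) = 1/(-32166 - 82208) = 1/(-114374) = -1/114374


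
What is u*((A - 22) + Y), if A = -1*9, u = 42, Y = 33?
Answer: 84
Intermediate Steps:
A = -9
u*((A - 22) + Y) = 42*((-9 - 22) + 33) = 42*(-31 + 33) = 42*2 = 84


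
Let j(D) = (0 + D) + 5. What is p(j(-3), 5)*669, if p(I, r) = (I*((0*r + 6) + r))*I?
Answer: 29436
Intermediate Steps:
j(D) = 5 + D (j(D) = D + 5 = 5 + D)
p(I, r) = I²*(6 + r) (p(I, r) = (I*((0 + 6) + r))*I = (I*(6 + r))*I = I²*(6 + r))
p(j(-3), 5)*669 = ((5 - 3)²*(6 + 5))*669 = (2²*11)*669 = (4*11)*669 = 44*669 = 29436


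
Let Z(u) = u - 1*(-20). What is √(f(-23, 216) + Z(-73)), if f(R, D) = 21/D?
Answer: I*√7618/12 ≈ 7.2734*I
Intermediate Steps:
Z(u) = 20 + u (Z(u) = u + 20 = 20 + u)
√(f(-23, 216) + Z(-73)) = √(21/216 + (20 - 73)) = √(21*(1/216) - 53) = √(7/72 - 53) = √(-3809/72) = I*√7618/12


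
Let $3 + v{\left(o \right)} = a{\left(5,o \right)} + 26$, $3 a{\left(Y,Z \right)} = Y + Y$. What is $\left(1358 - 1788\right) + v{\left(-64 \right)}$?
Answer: $- \frac{1211}{3} \approx -403.67$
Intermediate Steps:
$a{\left(Y,Z \right)} = \frac{2 Y}{3}$ ($a{\left(Y,Z \right)} = \frac{Y + Y}{3} = \frac{2 Y}{3}$)
$v{\left(o \right)} = \frac{79}{3}$ ($v{\left(o \right)} = -3 + \left(\frac{2}{3} \cdot 5 + 26\right) = -3 + \left(\frac{10}{3} + 26\right) = -3 + \frac{88}{3} = \frac{79}{3}$)
$\left(1358 - 1788\right) + v{\left(-64 \right)} = \left(1358 - 1788\right) + \frac{79}{3} = -430 + \frac{79}{3} = - \frac{1211}{3}$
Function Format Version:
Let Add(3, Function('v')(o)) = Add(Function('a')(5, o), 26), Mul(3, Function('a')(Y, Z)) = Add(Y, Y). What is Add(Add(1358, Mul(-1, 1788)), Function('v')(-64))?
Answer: Rational(-1211, 3) ≈ -403.67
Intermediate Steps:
Function('a')(Y, Z) = Mul(Rational(2, 3), Y) (Function('a')(Y, Z) = Mul(Rational(1, 3), Add(Y, Y)) = Mul(Rational(1, 3), Mul(2, Y)) = Mul(Rational(2, 3), Y))
Function('v')(o) = Rational(79, 3) (Function('v')(o) = Add(-3, Add(Mul(Rational(2, 3), 5), 26)) = Add(-3, Add(Rational(10, 3), 26)) = Add(-3, Rational(88, 3)) = Rational(79, 3))
Add(Add(1358, Mul(-1, 1788)), Function('v')(-64)) = Add(Add(1358, Mul(-1, 1788)), Rational(79, 3)) = Add(Add(1358, -1788), Rational(79, 3)) = Add(-430, Rational(79, 3)) = Rational(-1211, 3)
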